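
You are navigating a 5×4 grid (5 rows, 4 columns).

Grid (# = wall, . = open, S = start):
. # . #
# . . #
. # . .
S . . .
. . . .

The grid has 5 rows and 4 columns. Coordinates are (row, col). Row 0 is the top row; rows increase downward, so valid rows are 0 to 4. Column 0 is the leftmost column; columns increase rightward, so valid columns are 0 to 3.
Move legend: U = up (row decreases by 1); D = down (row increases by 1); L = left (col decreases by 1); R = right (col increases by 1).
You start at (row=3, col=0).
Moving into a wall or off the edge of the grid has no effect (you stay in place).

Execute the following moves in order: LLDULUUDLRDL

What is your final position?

Start: (row=3, col=0)
  L (left): blocked, stay at (row=3, col=0)
  L (left): blocked, stay at (row=3, col=0)
  D (down): (row=3, col=0) -> (row=4, col=0)
  U (up): (row=4, col=0) -> (row=3, col=0)
  L (left): blocked, stay at (row=3, col=0)
  U (up): (row=3, col=0) -> (row=2, col=0)
  U (up): blocked, stay at (row=2, col=0)
  D (down): (row=2, col=0) -> (row=3, col=0)
  L (left): blocked, stay at (row=3, col=0)
  R (right): (row=3, col=0) -> (row=3, col=1)
  D (down): (row=3, col=1) -> (row=4, col=1)
  L (left): (row=4, col=1) -> (row=4, col=0)
Final: (row=4, col=0)

Answer: Final position: (row=4, col=0)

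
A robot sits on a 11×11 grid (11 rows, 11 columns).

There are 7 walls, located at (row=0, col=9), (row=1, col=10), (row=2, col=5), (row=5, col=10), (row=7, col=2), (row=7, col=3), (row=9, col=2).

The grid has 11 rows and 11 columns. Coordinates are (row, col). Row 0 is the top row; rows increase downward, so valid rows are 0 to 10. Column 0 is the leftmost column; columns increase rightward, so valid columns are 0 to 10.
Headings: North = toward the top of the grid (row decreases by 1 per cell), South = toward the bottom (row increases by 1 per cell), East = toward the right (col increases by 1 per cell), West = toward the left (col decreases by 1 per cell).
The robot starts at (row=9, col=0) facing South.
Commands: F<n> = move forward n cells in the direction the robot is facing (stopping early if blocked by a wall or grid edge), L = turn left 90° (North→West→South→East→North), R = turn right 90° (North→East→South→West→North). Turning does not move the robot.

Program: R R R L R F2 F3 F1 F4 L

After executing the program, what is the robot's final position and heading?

Answer: Final position: (row=9, col=1), facing North

Derivation:
Start: (row=9, col=0), facing South
  R: turn right, now facing West
  R: turn right, now facing North
  R: turn right, now facing East
  L: turn left, now facing North
  R: turn right, now facing East
  F2: move forward 1/2 (blocked), now at (row=9, col=1)
  F3: move forward 0/3 (blocked), now at (row=9, col=1)
  F1: move forward 0/1 (blocked), now at (row=9, col=1)
  F4: move forward 0/4 (blocked), now at (row=9, col=1)
  L: turn left, now facing North
Final: (row=9, col=1), facing North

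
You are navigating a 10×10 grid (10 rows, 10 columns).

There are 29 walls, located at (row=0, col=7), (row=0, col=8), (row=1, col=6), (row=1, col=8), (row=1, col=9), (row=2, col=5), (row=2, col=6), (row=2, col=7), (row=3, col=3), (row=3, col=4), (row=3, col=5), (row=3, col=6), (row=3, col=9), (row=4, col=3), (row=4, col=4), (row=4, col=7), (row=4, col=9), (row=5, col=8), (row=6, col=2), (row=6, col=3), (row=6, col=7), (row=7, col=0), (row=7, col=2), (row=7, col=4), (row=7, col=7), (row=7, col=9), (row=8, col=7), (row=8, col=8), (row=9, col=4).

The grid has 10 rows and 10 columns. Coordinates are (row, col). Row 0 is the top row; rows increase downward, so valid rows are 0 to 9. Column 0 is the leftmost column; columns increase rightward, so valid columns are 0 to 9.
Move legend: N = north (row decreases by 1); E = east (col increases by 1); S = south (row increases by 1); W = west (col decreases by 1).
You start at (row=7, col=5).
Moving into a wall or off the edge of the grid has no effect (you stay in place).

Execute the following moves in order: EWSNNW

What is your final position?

Start: (row=7, col=5)
  E (east): (row=7, col=5) -> (row=7, col=6)
  W (west): (row=7, col=6) -> (row=7, col=5)
  S (south): (row=7, col=5) -> (row=8, col=5)
  N (north): (row=8, col=5) -> (row=7, col=5)
  N (north): (row=7, col=5) -> (row=6, col=5)
  W (west): (row=6, col=5) -> (row=6, col=4)
Final: (row=6, col=4)

Answer: Final position: (row=6, col=4)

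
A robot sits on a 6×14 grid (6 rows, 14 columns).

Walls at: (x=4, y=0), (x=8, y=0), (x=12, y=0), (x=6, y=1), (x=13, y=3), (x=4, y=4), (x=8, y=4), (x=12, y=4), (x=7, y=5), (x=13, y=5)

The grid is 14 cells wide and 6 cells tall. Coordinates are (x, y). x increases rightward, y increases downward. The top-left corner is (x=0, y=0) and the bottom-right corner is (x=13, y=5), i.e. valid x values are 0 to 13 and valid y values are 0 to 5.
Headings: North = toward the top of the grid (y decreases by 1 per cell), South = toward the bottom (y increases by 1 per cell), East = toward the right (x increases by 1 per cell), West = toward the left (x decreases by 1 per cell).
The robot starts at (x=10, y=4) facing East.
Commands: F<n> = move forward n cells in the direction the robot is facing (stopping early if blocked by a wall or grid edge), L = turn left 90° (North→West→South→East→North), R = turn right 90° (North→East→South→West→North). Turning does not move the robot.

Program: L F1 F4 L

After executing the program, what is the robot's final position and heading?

Answer: Final position: (x=10, y=0), facing West

Derivation:
Start: (x=10, y=4), facing East
  L: turn left, now facing North
  F1: move forward 1, now at (x=10, y=3)
  F4: move forward 3/4 (blocked), now at (x=10, y=0)
  L: turn left, now facing West
Final: (x=10, y=0), facing West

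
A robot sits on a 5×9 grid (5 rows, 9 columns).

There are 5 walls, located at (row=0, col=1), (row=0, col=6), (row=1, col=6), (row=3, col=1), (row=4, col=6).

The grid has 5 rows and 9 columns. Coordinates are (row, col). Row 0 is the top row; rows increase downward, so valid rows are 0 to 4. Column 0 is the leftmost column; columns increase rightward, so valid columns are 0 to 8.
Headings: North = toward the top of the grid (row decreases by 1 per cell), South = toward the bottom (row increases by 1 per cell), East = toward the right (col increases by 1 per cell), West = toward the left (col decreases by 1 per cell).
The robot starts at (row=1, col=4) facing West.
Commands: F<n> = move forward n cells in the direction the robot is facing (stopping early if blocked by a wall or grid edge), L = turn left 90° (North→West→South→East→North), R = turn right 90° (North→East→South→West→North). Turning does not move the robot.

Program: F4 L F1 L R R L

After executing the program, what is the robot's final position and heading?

Start: (row=1, col=4), facing West
  F4: move forward 4, now at (row=1, col=0)
  L: turn left, now facing South
  F1: move forward 1, now at (row=2, col=0)
  L: turn left, now facing East
  R: turn right, now facing South
  R: turn right, now facing West
  L: turn left, now facing South
Final: (row=2, col=0), facing South

Answer: Final position: (row=2, col=0), facing South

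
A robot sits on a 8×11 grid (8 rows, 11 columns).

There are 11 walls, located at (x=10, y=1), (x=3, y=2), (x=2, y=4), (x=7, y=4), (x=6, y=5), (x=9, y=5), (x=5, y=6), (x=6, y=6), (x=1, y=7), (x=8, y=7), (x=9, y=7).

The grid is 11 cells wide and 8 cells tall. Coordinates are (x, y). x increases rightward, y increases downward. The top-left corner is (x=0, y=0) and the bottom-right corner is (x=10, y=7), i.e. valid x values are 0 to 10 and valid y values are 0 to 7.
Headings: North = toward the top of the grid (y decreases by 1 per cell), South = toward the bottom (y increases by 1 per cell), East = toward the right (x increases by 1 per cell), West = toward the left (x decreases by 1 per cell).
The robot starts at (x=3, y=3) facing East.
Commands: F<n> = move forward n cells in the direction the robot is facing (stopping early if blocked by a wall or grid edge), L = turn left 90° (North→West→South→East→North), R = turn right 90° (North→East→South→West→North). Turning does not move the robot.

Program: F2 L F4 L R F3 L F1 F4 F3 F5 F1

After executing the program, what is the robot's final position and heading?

Answer: Final position: (x=0, y=0), facing West

Derivation:
Start: (x=3, y=3), facing East
  F2: move forward 2, now at (x=5, y=3)
  L: turn left, now facing North
  F4: move forward 3/4 (blocked), now at (x=5, y=0)
  L: turn left, now facing West
  R: turn right, now facing North
  F3: move forward 0/3 (blocked), now at (x=5, y=0)
  L: turn left, now facing West
  F1: move forward 1, now at (x=4, y=0)
  F4: move forward 4, now at (x=0, y=0)
  F3: move forward 0/3 (blocked), now at (x=0, y=0)
  F5: move forward 0/5 (blocked), now at (x=0, y=0)
  F1: move forward 0/1 (blocked), now at (x=0, y=0)
Final: (x=0, y=0), facing West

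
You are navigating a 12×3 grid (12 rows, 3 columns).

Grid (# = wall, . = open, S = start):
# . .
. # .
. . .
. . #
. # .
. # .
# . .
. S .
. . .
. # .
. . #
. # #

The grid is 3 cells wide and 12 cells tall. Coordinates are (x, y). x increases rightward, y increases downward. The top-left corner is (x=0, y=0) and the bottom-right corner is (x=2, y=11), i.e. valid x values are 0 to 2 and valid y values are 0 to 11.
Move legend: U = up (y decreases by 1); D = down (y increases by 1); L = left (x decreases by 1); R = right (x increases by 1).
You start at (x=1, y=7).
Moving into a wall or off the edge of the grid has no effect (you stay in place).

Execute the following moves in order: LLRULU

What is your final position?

Start: (x=1, y=7)
  L (left): (x=1, y=7) -> (x=0, y=7)
  L (left): blocked, stay at (x=0, y=7)
  R (right): (x=0, y=7) -> (x=1, y=7)
  U (up): (x=1, y=7) -> (x=1, y=6)
  L (left): blocked, stay at (x=1, y=6)
  U (up): blocked, stay at (x=1, y=6)
Final: (x=1, y=6)

Answer: Final position: (x=1, y=6)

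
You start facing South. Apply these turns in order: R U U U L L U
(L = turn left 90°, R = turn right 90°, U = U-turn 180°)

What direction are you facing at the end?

Start: South
  R (right (90° clockwise)) -> West
  U (U-turn (180°)) -> East
  U (U-turn (180°)) -> West
  U (U-turn (180°)) -> East
  L (left (90° counter-clockwise)) -> North
  L (left (90° counter-clockwise)) -> West
  U (U-turn (180°)) -> East
Final: East

Answer: Final heading: East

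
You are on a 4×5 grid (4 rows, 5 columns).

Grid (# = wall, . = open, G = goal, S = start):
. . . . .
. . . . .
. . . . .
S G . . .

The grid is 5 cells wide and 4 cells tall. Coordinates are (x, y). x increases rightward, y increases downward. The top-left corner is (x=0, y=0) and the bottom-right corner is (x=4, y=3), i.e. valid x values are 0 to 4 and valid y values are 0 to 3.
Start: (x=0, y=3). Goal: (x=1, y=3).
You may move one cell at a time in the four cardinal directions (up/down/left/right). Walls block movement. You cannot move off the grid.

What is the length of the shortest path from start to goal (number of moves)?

BFS from (x=0, y=3) until reaching (x=1, y=3):
  Distance 0: (x=0, y=3)
  Distance 1: (x=0, y=2), (x=1, y=3)  <- goal reached here
One shortest path (1 moves): (x=0, y=3) -> (x=1, y=3)

Answer: Shortest path length: 1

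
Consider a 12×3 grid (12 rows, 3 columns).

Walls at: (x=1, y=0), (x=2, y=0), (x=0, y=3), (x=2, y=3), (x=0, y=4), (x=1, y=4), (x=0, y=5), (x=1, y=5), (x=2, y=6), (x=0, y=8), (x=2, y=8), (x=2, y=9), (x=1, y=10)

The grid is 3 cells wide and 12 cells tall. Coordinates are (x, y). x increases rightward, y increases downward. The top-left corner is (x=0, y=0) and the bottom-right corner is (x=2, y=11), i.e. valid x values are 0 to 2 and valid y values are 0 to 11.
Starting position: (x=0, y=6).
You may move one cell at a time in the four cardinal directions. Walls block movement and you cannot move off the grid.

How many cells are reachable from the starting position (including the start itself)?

BFS flood-fill from (x=0, y=6):
  Distance 0: (x=0, y=6)
  Distance 1: (x=1, y=6), (x=0, y=7)
  Distance 2: (x=1, y=7)
  Distance 3: (x=2, y=7), (x=1, y=8)
  Distance 4: (x=1, y=9)
  Distance 5: (x=0, y=9)
  Distance 6: (x=0, y=10)
  Distance 7: (x=0, y=11)
  Distance 8: (x=1, y=11)
  Distance 9: (x=2, y=11)
  Distance 10: (x=2, y=10)
Total reachable: 13 (grid has 23 open cells total)

Answer: Reachable cells: 13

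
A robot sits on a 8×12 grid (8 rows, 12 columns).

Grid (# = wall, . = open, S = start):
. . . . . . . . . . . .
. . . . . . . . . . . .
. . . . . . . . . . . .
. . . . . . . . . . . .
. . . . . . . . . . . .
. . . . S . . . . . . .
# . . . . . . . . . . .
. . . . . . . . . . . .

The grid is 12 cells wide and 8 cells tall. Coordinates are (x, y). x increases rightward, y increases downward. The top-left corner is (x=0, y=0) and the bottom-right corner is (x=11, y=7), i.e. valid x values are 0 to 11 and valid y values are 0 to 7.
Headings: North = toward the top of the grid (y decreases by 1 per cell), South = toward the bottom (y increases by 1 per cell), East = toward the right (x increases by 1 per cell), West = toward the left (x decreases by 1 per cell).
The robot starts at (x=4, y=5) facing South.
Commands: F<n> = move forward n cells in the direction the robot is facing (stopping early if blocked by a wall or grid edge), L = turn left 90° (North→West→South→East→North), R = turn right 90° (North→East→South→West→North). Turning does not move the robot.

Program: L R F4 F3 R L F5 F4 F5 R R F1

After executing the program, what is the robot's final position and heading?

Start: (x=4, y=5), facing South
  L: turn left, now facing East
  R: turn right, now facing South
  F4: move forward 2/4 (blocked), now at (x=4, y=7)
  F3: move forward 0/3 (blocked), now at (x=4, y=7)
  R: turn right, now facing West
  L: turn left, now facing South
  F5: move forward 0/5 (blocked), now at (x=4, y=7)
  F4: move forward 0/4 (blocked), now at (x=4, y=7)
  F5: move forward 0/5 (blocked), now at (x=4, y=7)
  R: turn right, now facing West
  R: turn right, now facing North
  F1: move forward 1, now at (x=4, y=6)
Final: (x=4, y=6), facing North

Answer: Final position: (x=4, y=6), facing North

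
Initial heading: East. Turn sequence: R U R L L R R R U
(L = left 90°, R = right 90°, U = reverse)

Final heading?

Start: East
  R (right (90° clockwise)) -> South
  U (U-turn (180°)) -> North
  R (right (90° clockwise)) -> East
  L (left (90° counter-clockwise)) -> North
  L (left (90° counter-clockwise)) -> West
  R (right (90° clockwise)) -> North
  R (right (90° clockwise)) -> East
  R (right (90° clockwise)) -> South
  U (U-turn (180°)) -> North
Final: North

Answer: Final heading: North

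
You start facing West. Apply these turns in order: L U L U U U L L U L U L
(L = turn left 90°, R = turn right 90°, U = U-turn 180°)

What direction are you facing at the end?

Answer: Final heading: East

Derivation:
Start: West
  L (left (90° counter-clockwise)) -> South
  U (U-turn (180°)) -> North
  L (left (90° counter-clockwise)) -> West
  U (U-turn (180°)) -> East
  U (U-turn (180°)) -> West
  U (U-turn (180°)) -> East
  L (left (90° counter-clockwise)) -> North
  L (left (90° counter-clockwise)) -> West
  U (U-turn (180°)) -> East
  L (left (90° counter-clockwise)) -> North
  U (U-turn (180°)) -> South
  L (left (90° counter-clockwise)) -> East
Final: East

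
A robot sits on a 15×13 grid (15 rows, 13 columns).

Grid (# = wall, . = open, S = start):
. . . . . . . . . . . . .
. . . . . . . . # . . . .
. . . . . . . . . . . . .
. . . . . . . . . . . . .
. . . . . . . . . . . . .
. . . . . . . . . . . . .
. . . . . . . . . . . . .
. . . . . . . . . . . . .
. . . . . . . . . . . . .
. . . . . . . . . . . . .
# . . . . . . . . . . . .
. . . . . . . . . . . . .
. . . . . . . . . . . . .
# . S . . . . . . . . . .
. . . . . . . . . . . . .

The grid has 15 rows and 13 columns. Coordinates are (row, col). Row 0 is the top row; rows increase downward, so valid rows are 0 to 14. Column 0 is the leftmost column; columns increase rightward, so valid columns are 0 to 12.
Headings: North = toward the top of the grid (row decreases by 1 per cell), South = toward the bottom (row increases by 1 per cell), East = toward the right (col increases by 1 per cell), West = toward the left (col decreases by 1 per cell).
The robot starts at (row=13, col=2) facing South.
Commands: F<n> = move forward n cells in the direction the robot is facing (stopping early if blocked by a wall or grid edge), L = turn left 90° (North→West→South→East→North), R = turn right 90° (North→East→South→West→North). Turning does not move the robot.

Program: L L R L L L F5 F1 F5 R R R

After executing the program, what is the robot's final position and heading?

Answer: Final position: (row=14, col=2), facing East

Derivation:
Start: (row=13, col=2), facing South
  L: turn left, now facing East
  L: turn left, now facing North
  R: turn right, now facing East
  L: turn left, now facing North
  L: turn left, now facing West
  L: turn left, now facing South
  F5: move forward 1/5 (blocked), now at (row=14, col=2)
  F1: move forward 0/1 (blocked), now at (row=14, col=2)
  F5: move forward 0/5 (blocked), now at (row=14, col=2)
  R: turn right, now facing West
  R: turn right, now facing North
  R: turn right, now facing East
Final: (row=14, col=2), facing East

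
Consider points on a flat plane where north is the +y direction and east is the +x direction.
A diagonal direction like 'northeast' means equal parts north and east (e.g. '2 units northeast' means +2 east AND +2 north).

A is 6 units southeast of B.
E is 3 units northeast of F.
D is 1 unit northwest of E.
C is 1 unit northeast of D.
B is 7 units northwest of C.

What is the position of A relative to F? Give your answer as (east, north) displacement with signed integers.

Answer: A is at (east=2, north=6) relative to F.

Derivation:
Place F at the origin (east=0, north=0).
  E is 3 units northeast of F: delta (east=+3, north=+3); E at (east=3, north=3).
  D is 1 unit northwest of E: delta (east=-1, north=+1); D at (east=2, north=4).
  C is 1 unit northeast of D: delta (east=+1, north=+1); C at (east=3, north=5).
  B is 7 units northwest of C: delta (east=-7, north=+7); B at (east=-4, north=12).
  A is 6 units southeast of B: delta (east=+6, north=-6); A at (east=2, north=6).
Therefore A relative to F: (east=2, north=6).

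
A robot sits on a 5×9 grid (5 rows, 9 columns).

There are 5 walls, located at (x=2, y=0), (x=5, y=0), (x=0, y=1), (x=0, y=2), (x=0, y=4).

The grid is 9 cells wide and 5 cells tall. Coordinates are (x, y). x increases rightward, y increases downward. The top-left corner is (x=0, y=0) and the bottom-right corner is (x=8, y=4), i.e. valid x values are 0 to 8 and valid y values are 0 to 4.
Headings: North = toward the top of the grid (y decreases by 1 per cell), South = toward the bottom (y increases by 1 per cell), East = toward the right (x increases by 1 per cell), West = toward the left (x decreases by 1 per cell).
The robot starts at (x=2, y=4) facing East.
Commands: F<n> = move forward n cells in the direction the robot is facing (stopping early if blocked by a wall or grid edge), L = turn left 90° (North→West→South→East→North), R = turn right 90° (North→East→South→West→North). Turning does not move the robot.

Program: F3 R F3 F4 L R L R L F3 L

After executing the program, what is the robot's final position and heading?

Start: (x=2, y=4), facing East
  F3: move forward 3, now at (x=5, y=4)
  R: turn right, now facing South
  F3: move forward 0/3 (blocked), now at (x=5, y=4)
  F4: move forward 0/4 (blocked), now at (x=5, y=4)
  L: turn left, now facing East
  R: turn right, now facing South
  L: turn left, now facing East
  R: turn right, now facing South
  L: turn left, now facing East
  F3: move forward 3, now at (x=8, y=4)
  L: turn left, now facing North
Final: (x=8, y=4), facing North

Answer: Final position: (x=8, y=4), facing North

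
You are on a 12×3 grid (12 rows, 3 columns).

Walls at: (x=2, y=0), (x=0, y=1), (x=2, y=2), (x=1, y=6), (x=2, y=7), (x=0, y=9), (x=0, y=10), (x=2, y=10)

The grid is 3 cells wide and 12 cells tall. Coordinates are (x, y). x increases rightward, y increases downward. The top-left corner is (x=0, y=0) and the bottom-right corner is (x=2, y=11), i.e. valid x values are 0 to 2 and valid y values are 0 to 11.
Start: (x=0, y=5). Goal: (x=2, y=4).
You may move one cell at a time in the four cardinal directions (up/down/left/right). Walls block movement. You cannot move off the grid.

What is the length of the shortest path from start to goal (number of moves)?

Answer: Shortest path length: 3

Derivation:
BFS from (x=0, y=5) until reaching (x=2, y=4):
  Distance 0: (x=0, y=5)
  Distance 1: (x=0, y=4), (x=1, y=5), (x=0, y=6)
  Distance 2: (x=0, y=3), (x=1, y=4), (x=2, y=5), (x=0, y=7)
  Distance 3: (x=0, y=2), (x=1, y=3), (x=2, y=4), (x=2, y=6), (x=1, y=7), (x=0, y=8)  <- goal reached here
One shortest path (3 moves): (x=0, y=5) -> (x=1, y=5) -> (x=2, y=5) -> (x=2, y=4)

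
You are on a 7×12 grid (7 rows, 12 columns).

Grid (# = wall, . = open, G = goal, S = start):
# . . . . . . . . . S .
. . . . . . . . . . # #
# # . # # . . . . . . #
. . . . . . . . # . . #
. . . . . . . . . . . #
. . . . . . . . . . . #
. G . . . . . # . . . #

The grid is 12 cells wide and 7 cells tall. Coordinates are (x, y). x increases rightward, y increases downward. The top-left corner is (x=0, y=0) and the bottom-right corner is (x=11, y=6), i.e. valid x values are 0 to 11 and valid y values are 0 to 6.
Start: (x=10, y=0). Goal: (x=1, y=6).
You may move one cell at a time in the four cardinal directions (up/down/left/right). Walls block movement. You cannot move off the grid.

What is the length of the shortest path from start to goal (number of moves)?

BFS from (x=10, y=0) until reaching (x=1, y=6):
  Distance 0: (x=10, y=0)
  Distance 1: (x=9, y=0), (x=11, y=0)
  Distance 2: (x=8, y=0), (x=9, y=1)
  Distance 3: (x=7, y=0), (x=8, y=1), (x=9, y=2)
  Distance 4: (x=6, y=0), (x=7, y=1), (x=8, y=2), (x=10, y=2), (x=9, y=3)
  Distance 5: (x=5, y=0), (x=6, y=1), (x=7, y=2), (x=10, y=3), (x=9, y=4)
  Distance 6: (x=4, y=0), (x=5, y=1), (x=6, y=2), (x=7, y=3), (x=8, y=4), (x=10, y=4), (x=9, y=5)
  Distance 7: (x=3, y=0), (x=4, y=1), (x=5, y=2), (x=6, y=3), (x=7, y=4), (x=8, y=5), (x=10, y=5), (x=9, y=6)
  Distance 8: (x=2, y=0), (x=3, y=1), (x=5, y=3), (x=6, y=4), (x=7, y=5), (x=8, y=6), (x=10, y=6)
  Distance 9: (x=1, y=0), (x=2, y=1), (x=4, y=3), (x=5, y=4), (x=6, y=5)
  Distance 10: (x=1, y=1), (x=2, y=2), (x=3, y=3), (x=4, y=4), (x=5, y=5), (x=6, y=6)
  Distance 11: (x=0, y=1), (x=2, y=3), (x=3, y=4), (x=4, y=5), (x=5, y=6)
  Distance 12: (x=1, y=3), (x=2, y=4), (x=3, y=5), (x=4, y=6)
  Distance 13: (x=0, y=3), (x=1, y=4), (x=2, y=5), (x=3, y=6)
  Distance 14: (x=0, y=4), (x=1, y=5), (x=2, y=6)
  Distance 15: (x=0, y=5), (x=1, y=6)  <- goal reached here
One shortest path (15 moves): (x=10, y=0) -> (x=9, y=0) -> (x=8, y=0) -> (x=7, y=0) -> (x=6, y=0) -> (x=5, y=0) -> (x=4, y=0) -> (x=3, y=0) -> (x=2, y=0) -> (x=2, y=1) -> (x=2, y=2) -> (x=2, y=3) -> (x=1, y=3) -> (x=1, y=4) -> (x=1, y=5) -> (x=1, y=6)

Answer: Shortest path length: 15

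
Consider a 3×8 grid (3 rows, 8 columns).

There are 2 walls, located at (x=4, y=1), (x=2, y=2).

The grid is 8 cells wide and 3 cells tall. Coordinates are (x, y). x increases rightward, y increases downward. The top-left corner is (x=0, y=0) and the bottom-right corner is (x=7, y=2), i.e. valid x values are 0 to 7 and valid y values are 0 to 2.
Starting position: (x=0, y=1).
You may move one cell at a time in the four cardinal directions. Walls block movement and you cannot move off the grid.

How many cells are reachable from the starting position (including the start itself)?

BFS flood-fill from (x=0, y=1):
  Distance 0: (x=0, y=1)
  Distance 1: (x=0, y=0), (x=1, y=1), (x=0, y=2)
  Distance 2: (x=1, y=0), (x=2, y=1), (x=1, y=2)
  Distance 3: (x=2, y=0), (x=3, y=1)
  Distance 4: (x=3, y=0), (x=3, y=2)
  Distance 5: (x=4, y=0), (x=4, y=2)
  Distance 6: (x=5, y=0), (x=5, y=2)
  Distance 7: (x=6, y=0), (x=5, y=1), (x=6, y=2)
  Distance 8: (x=7, y=0), (x=6, y=1), (x=7, y=2)
  Distance 9: (x=7, y=1)
Total reachable: 22 (grid has 22 open cells total)

Answer: Reachable cells: 22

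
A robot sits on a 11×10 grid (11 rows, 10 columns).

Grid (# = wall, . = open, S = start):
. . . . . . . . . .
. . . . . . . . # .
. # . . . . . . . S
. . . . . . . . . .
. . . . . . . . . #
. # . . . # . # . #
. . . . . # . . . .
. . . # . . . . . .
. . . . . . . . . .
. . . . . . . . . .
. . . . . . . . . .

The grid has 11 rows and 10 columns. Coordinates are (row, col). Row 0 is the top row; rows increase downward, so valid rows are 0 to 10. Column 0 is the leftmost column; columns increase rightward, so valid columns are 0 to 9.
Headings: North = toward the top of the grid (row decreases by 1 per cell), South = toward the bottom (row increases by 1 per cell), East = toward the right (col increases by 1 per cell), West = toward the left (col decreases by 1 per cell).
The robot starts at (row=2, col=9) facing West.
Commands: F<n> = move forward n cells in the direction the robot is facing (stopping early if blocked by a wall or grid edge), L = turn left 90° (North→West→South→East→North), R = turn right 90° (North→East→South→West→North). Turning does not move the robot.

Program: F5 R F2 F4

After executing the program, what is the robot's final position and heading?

Answer: Final position: (row=0, col=4), facing North

Derivation:
Start: (row=2, col=9), facing West
  F5: move forward 5, now at (row=2, col=4)
  R: turn right, now facing North
  F2: move forward 2, now at (row=0, col=4)
  F4: move forward 0/4 (blocked), now at (row=0, col=4)
Final: (row=0, col=4), facing North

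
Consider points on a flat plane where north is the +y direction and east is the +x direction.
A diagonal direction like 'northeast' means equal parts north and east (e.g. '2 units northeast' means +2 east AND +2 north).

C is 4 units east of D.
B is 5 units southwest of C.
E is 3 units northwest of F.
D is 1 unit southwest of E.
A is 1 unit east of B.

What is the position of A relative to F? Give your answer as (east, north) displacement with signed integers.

Place F at the origin (east=0, north=0).
  E is 3 units northwest of F: delta (east=-3, north=+3); E at (east=-3, north=3).
  D is 1 unit southwest of E: delta (east=-1, north=-1); D at (east=-4, north=2).
  C is 4 units east of D: delta (east=+4, north=+0); C at (east=0, north=2).
  B is 5 units southwest of C: delta (east=-5, north=-5); B at (east=-5, north=-3).
  A is 1 unit east of B: delta (east=+1, north=+0); A at (east=-4, north=-3).
Therefore A relative to F: (east=-4, north=-3).

Answer: A is at (east=-4, north=-3) relative to F.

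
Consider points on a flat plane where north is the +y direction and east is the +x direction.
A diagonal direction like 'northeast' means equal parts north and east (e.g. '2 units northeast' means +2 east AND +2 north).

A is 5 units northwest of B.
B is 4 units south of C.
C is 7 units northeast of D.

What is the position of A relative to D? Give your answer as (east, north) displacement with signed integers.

Answer: A is at (east=2, north=8) relative to D.

Derivation:
Place D at the origin (east=0, north=0).
  C is 7 units northeast of D: delta (east=+7, north=+7); C at (east=7, north=7).
  B is 4 units south of C: delta (east=+0, north=-4); B at (east=7, north=3).
  A is 5 units northwest of B: delta (east=-5, north=+5); A at (east=2, north=8).
Therefore A relative to D: (east=2, north=8).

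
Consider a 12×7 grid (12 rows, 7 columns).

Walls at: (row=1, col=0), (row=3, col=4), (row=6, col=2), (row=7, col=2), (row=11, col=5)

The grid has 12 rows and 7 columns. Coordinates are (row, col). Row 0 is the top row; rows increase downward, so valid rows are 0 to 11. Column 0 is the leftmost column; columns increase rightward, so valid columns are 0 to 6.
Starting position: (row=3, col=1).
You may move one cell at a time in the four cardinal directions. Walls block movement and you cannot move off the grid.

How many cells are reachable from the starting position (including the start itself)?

Answer: Reachable cells: 79

Derivation:
BFS flood-fill from (row=3, col=1):
  Distance 0: (row=3, col=1)
  Distance 1: (row=2, col=1), (row=3, col=0), (row=3, col=2), (row=4, col=1)
  Distance 2: (row=1, col=1), (row=2, col=0), (row=2, col=2), (row=3, col=3), (row=4, col=0), (row=4, col=2), (row=5, col=1)
  Distance 3: (row=0, col=1), (row=1, col=2), (row=2, col=3), (row=4, col=3), (row=5, col=0), (row=5, col=2), (row=6, col=1)
  Distance 4: (row=0, col=0), (row=0, col=2), (row=1, col=3), (row=2, col=4), (row=4, col=4), (row=5, col=3), (row=6, col=0), (row=7, col=1)
  Distance 5: (row=0, col=3), (row=1, col=4), (row=2, col=5), (row=4, col=5), (row=5, col=4), (row=6, col=3), (row=7, col=0), (row=8, col=1)
  Distance 6: (row=0, col=4), (row=1, col=5), (row=2, col=6), (row=3, col=5), (row=4, col=6), (row=5, col=5), (row=6, col=4), (row=7, col=3), (row=8, col=0), (row=8, col=2), (row=9, col=1)
  Distance 7: (row=0, col=5), (row=1, col=6), (row=3, col=6), (row=5, col=6), (row=6, col=5), (row=7, col=4), (row=8, col=3), (row=9, col=0), (row=9, col=2), (row=10, col=1)
  Distance 8: (row=0, col=6), (row=6, col=6), (row=7, col=5), (row=8, col=4), (row=9, col=3), (row=10, col=0), (row=10, col=2), (row=11, col=1)
  Distance 9: (row=7, col=6), (row=8, col=5), (row=9, col=4), (row=10, col=3), (row=11, col=0), (row=11, col=2)
  Distance 10: (row=8, col=6), (row=9, col=5), (row=10, col=4), (row=11, col=3)
  Distance 11: (row=9, col=6), (row=10, col=5), (row=11, col=4)
  Distance 12: (row=10, col=6)
  Distance 13: (row=11, col=6)
Total reachable: 79 (grid has 79 open cells total)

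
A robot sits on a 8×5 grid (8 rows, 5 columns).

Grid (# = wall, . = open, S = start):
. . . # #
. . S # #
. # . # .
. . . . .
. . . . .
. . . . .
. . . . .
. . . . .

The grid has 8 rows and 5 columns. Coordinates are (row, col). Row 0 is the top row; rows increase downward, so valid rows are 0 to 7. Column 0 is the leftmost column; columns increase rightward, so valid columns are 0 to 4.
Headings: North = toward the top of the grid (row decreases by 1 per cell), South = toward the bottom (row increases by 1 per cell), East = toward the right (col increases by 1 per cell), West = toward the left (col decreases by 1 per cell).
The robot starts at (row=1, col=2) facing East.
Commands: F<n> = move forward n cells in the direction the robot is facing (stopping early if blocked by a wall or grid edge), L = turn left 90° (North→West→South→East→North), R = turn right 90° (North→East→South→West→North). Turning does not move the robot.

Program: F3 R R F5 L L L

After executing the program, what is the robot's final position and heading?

Answer: Final position: (row=1, col=0), facing North

Derivation:
Start: (row=1, col=2), facing East
  F3: move forward 0/3 (blocked), now at (row=1, col=2)
  R: turn right, now facing South
  R: turn right, now facing West
  F5: move forward 2/5 (blocked), now at (row=1, col=0)
  L: turn left, now facing South
  L: turn left, now facing East
  L: turn left, now facing North
Final: (row=1, col=0), facing North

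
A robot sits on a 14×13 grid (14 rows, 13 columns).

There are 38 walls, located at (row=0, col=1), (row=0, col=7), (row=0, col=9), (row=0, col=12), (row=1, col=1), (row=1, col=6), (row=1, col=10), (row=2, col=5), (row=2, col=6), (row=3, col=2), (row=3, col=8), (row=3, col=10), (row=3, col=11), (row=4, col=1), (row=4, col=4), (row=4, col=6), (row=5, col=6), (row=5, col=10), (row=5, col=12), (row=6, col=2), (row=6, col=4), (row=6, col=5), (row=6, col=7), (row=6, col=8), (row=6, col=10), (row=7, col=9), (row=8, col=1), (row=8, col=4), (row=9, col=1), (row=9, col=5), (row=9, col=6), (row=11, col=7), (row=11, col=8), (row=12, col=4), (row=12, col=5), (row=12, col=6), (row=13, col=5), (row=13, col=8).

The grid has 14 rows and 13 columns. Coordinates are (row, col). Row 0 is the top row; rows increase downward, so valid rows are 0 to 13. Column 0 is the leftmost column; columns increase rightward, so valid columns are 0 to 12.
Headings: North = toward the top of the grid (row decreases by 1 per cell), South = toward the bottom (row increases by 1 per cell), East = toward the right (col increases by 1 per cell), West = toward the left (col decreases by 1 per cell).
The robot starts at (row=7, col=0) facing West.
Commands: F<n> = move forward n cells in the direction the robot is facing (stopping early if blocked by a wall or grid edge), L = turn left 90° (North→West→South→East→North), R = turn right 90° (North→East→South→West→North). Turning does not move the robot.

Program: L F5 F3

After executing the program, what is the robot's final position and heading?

Start: (row=7, col=0), facing West
  L: turn left, now facing South
  F5: move forward 5, now at (row=12, col=0)
  F3: move forward 1/3 (blocked), now at (row=13, col=0)
Final: (row=13, col=0), facing South

Answer: Final position: (row=13, col=0), facing South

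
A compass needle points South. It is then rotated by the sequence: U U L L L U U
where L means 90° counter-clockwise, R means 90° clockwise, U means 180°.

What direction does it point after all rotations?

Answer: Final heading: West

Derivation:
Start: South
  U (U-turn (180°)) -> North
  U (U-turn (180°)) -> South
  L (left (90° counter-clockwise)) -> East
  L (left (90° counter-clockwise)) -> North
  L (left (90° counter-clockwise)) -> West
  U (U-turn (180°)) -> East
  U (U-turn (180°)) -> West
Final: West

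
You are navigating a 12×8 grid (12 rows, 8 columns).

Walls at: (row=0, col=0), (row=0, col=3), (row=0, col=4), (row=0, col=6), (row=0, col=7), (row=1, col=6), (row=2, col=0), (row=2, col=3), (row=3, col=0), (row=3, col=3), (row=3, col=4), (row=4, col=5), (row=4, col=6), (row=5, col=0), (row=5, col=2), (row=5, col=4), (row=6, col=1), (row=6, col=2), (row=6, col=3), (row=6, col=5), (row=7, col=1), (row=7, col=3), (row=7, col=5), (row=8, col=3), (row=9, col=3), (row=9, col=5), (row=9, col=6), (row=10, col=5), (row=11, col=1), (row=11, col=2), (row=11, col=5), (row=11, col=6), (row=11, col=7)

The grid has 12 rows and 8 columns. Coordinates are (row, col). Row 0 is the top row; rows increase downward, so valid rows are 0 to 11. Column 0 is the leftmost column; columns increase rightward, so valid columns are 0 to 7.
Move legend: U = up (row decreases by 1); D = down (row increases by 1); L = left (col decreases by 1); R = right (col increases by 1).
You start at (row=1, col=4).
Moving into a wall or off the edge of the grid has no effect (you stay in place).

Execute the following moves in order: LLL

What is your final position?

Start: (row=1, col=4)
  L (left): (row=1, col=4) -> (row=1, col=3)
  L (left): (row=1, col=3) -> (row=1, col=2)
  L (left): (row=1, col=2) -> (row=1, col=1)
Final: (row=1, col=1)

Answer: Final position: (row=1, col=1)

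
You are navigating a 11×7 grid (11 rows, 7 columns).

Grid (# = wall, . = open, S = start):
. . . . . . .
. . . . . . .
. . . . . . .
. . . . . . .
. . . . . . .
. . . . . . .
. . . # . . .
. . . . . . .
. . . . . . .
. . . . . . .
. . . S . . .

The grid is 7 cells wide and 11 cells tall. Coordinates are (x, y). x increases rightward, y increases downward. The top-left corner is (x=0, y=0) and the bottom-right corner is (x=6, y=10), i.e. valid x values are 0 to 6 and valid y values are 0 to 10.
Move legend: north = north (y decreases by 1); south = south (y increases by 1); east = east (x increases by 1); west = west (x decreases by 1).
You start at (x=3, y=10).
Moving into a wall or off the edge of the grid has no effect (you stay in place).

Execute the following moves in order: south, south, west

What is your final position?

Start: (x=3, y=10)
  south (south): blocked, stay at (x=3, y=10)
  south (south): blocked, stay at (x=3, y=10)
  west (west): (x=3, y=10) -> (x=2, y=10)
Final: (x=2, y=10)

Answer: Final position: (x=2, y=10)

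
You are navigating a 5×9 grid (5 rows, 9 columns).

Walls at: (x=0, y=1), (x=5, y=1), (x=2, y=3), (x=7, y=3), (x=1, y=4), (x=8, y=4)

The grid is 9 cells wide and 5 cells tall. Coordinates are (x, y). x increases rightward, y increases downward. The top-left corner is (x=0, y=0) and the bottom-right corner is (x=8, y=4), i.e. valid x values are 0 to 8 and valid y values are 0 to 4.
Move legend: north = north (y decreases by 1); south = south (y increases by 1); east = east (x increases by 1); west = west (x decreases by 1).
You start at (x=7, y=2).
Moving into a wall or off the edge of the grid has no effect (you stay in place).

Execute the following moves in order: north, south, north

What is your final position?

Start: (x=7, y=2)
  north (north): (x=7, y=2) -> (x=7, y=1)
  south (south): (x=7, y=1) -> (x=7, y=2)
  north (north): (x=7, y=2) -> (x=7, y=1)
Final: (x=7, y=1)

Answer: Final position: (x=7, y=1)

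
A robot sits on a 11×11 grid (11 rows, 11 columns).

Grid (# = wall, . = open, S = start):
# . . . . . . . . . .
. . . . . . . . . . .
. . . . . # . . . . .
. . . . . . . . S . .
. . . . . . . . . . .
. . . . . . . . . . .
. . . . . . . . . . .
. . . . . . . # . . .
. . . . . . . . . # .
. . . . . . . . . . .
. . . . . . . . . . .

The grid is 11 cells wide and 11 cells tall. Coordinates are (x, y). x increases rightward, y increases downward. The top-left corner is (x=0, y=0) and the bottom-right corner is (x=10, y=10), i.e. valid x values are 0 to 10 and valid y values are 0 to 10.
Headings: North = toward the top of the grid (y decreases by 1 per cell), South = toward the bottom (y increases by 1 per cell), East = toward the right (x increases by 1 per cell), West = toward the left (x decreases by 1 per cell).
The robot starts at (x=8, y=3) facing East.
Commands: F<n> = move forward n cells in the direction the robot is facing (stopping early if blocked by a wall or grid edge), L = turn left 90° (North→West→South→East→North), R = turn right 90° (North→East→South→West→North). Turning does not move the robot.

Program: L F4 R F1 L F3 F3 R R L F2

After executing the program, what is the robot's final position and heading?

Start: (x=8, y=3), facing East
  L: turn left, now facing North
  F4: move forward 3/4 (blocked), now at (x=8, y=0)
  R: turn right, now facing East
  F1: move forward 1, now at (x=9, y=0)
  L: turn left, now facing North
  F3: move forward 0/3 (blocked), now at (x=9, y=0)
  F3: move forward 0/3 (blocked), now at (x=9, y=0)
  R: turn right, now facing East
  R: turn right, now facing South
  L: turn left, now facing East
  F2: move forward 1/2 (blocked), now at (x=10, y=0)
Final: (x=10, y=0), facing East

Answer: Final position: (x=10, y=0), facing East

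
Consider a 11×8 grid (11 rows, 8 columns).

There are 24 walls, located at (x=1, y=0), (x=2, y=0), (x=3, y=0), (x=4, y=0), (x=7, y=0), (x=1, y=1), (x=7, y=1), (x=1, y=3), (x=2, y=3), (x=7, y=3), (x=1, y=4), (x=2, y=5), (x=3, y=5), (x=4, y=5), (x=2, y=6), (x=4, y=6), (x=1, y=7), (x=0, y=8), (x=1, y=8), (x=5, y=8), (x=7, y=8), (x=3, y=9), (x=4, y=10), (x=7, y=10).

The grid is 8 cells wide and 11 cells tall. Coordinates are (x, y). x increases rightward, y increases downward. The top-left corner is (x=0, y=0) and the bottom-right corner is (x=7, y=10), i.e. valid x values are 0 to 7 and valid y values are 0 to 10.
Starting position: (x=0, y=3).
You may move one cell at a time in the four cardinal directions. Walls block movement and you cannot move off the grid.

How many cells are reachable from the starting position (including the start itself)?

Answer: Reachable cells: 64

Derivation:
BFS flood-fill from (x=0, y=3):
  Distance 0: (x=0, y=3)
  Distance 1: (x=0, y=2), (x=0, y=4)
  Distance 2: (x=0, y=1), (x=1, y=2), (x=0, y=5)
  Distance 3: (x=0, y=0), (x=2, y=2), (x=1, y=5), (x=0, y=6)
  Distance 4: (x=2, y=1), (x=3, y=2), (x=1, y=6), (x=0, y=7)
  Distance 5: (x=3, y=1), (x=4, y=2), (x=3, y=3)
  Distance 6: (x=4, y=1), (x=5, y=2), (x=4, y=3), (x=3, y=4)
  Distance 7: (x=5, y=1), (x=6, y=2), (x=5, y=3), (x=2, y=4), (x=4, y=4)
  Distance 8: (x=5, y=0), (x=6, y=1), (x=7, y=2), (x=6, y=3), (x=5, y=4)
  Distance 9: (x=6, y=0), (x=6, y=4), (x=5, y=5)
  Distance 10: (x=7, y=4), (x=6, y=5), (x=5, y=6)
  Distance 11: (x=7, y=5), (x=6, y=6), (x=5, y=7)
  Distance 12: (x=7, y=6), (x=4, y=7), (x=6, y=7)
  Distance 13: (x=3, y=7), (x=7, y=7), (x=4, y=8), (x=6, y=8)
  Distance 14: (x=3, y=6), (x=2, y=7), (x=3, y=8), (x=4, y=9), (x=6, y=9)
  Distance 15: (x=2, y=8), (x=5, y=9), (x=7, y=9), (x=6, y=10)
  Distance 16: (x=2, y=9), (x=5, y=10)
  Distance 17: (x=1, y=9), (x=2, y=10)
  Distance 18: (x=0, y=9), (x=1, y=10), (x=3, y=10)
  Distance 19: (x=0, y=10)
Total reachable: 64 (grid has 64 open cells total)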